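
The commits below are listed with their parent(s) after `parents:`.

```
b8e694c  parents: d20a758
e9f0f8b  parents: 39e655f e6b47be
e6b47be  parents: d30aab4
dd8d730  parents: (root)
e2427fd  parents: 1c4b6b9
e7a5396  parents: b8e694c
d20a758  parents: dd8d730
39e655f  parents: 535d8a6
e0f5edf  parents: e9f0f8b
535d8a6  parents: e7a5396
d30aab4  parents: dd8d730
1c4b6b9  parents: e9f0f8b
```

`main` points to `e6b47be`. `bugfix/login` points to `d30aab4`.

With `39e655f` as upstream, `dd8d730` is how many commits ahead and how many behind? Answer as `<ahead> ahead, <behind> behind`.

0 ahead, 5 behind

Reachable from dd8d730: {dd8d730}.
Reachable from 39e655f: {39e655f, 535d8a6, b8e694c, d20a758, dd8d730, e7a5396}.
Only in dd8d730's history (ahead): {} — 0.
Only in 39e655f's history (behind): {39e655f, 535d8a6, b8e694c, d20a758, e7a5396} — 5.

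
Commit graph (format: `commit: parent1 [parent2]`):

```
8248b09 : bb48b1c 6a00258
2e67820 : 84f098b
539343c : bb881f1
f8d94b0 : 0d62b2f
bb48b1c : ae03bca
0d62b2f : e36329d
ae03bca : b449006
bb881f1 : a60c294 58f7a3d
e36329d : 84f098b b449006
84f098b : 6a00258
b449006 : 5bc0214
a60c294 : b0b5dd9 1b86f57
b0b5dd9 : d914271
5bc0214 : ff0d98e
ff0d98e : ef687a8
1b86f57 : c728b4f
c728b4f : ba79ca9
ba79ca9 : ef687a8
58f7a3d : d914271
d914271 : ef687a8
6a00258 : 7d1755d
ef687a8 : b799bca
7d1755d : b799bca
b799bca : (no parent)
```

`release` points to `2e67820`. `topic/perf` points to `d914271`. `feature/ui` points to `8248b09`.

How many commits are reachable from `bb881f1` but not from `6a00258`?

Reachable from bb881f1: {1b86f57, 58f7a3d, a60c294, b0b5dd9, b799bca, ba79ca9, bb881f1, c728b4f, d914271, ef687a8}.
Reachable from 6a00258: {6a00258, 7d1755d, b799bca}.
In bb881f1's history but not 6a00258's: {1b86f57, 58f7a3d, a60c294, b0b5dd9, ba79ca9, bb881f1, c728b4f, d914271, ef687a8} — 9 commits.

9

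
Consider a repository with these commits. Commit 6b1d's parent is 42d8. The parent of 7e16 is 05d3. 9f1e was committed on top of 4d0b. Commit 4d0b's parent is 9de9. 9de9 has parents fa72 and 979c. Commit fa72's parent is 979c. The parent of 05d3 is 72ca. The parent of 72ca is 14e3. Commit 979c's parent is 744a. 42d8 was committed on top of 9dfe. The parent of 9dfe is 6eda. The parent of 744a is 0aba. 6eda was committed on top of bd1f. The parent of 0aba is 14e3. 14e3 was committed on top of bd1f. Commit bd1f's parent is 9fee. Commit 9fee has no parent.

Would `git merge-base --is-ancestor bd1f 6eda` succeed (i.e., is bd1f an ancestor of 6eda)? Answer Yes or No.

Ancestors of 6eda (commits reachable by following parents): {6eda, 9fee, bd1f}.
bd1f is in that set, so it is an ancestor of 6eda.

Yes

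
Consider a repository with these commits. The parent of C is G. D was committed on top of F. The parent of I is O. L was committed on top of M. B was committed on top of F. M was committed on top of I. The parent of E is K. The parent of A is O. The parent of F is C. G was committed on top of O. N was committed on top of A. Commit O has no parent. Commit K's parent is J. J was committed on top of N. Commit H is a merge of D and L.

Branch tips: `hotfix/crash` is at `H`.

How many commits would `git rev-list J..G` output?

1

Reachable from G: {G, O}.
Reachable from J: {A, J, N, O}.
In G's history but not J's: {G} — 1 commit.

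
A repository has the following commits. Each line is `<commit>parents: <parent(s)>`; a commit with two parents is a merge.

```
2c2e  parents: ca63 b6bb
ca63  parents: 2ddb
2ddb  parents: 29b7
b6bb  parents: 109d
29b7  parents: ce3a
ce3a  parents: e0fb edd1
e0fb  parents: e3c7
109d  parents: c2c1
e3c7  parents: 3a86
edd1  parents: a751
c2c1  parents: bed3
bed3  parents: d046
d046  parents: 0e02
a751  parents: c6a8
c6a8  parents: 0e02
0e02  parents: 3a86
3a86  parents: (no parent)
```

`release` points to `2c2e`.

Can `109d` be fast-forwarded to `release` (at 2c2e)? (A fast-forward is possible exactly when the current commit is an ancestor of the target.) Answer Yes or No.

Yes

A fast-forward from 109d to 2c2e is possible iff 109d is an ancestor of 2c2e.
Ancestors of 2c2e: {0e02, 109d, 29b7, 2c2e, 2ddb, 3a86, a751, b6bb, bed3, c2c1, c6a8, ca63, ce3a, d046, e0fb, e3c7, edd1}.
109d is among them, so fast-forward is possible.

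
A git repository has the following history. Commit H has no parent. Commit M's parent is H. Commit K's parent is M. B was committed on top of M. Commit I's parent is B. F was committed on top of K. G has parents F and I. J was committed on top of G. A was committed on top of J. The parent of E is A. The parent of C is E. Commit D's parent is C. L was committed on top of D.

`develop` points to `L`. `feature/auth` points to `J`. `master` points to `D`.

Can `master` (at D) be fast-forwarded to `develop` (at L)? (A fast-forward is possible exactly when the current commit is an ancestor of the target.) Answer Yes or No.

Yes

A fast-forward from D to L is possible iff D is an ancestor of L.
Ancestors of L: {A, B, C, D, E, F, G, H, I, J, K, L, M}.
D is among them, so fast-forward is possible.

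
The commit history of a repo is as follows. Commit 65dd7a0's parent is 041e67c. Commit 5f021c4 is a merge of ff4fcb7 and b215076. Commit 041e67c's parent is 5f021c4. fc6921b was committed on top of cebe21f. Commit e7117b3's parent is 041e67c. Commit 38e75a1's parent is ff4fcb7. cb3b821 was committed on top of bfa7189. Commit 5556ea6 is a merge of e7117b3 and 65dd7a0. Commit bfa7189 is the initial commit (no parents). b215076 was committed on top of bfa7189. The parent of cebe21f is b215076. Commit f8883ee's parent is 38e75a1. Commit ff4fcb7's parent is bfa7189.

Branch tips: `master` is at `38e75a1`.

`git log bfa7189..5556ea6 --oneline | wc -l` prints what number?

7

Reachable from 5556ea6: {041e67c, 5556ea6, 5f021c4, 65dd7a0, b215076, bfa7189, e7117b3, ff4fcb7}.
Reachable from bfa7189: {bfa7189}.
In 5556ea6's history but not bfa7189's: {041e67c, 5556ea6, 5f021c4, 65dd7a0, b215076, e7117b3, ff4fcb7} — 7 commits.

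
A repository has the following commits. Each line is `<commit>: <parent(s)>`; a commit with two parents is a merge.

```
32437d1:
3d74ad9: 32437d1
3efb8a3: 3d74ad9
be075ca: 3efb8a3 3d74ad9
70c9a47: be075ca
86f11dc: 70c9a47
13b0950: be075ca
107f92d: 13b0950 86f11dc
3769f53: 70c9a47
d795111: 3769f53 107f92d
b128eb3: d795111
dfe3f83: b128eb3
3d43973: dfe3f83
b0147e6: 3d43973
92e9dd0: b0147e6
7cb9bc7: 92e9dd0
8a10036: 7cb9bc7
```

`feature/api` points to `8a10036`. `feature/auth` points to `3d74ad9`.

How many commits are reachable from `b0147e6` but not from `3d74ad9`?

Reachable from b0147e6: {107f92d, 13b0950, 32437d1, 3769f53, 3d43973, 3d74ad9, 3efb8a3, 70c9a47, 86f11dc, b0147e6, b128eb3, be075ca, d795111, dfe3f83}.
Reachable from 3d74ad9: {32437d1, 3d74ad9}.
In b0147e6's history but not 3d74ad9's: {107f92d, 13b0950, 3769f53, 3d43973, 3efb8a3, 70c9a47, 86f11dc, b0147e6, b128eb3, be075ca, d795111, dfe3f83} — 12 commits.

12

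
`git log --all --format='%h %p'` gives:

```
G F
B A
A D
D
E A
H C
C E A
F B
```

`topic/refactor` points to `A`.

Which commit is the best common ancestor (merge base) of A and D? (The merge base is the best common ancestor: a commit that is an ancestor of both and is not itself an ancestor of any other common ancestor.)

D

Ancestors of A: {A, D}.
Ancestors of D: {D}.
Common ancestors: {D}.
The only common ancestor is D, so it is the merge base.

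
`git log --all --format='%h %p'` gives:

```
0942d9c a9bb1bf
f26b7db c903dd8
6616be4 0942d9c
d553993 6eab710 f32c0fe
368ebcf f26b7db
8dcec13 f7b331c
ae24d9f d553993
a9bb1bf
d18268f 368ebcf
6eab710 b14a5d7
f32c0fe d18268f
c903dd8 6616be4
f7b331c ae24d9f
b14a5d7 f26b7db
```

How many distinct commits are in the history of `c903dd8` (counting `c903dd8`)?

Walking parent pointers from c903dd8: reachable set = {0942d9c, 6616be4, a9bb1bf, c903dd8}.
That is 4 commits.

4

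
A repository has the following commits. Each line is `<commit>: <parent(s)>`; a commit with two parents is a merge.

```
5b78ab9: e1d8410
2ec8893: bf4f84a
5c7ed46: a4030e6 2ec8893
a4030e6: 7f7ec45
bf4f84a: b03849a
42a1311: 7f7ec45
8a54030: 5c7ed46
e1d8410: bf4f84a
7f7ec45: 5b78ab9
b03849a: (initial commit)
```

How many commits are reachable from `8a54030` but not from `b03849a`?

8

Reachable from 8a54030: {2ec8893, 5b78ab9, 5c7ed46, 7f7ec45, 8a54030, a4030e6, b03849a, bf4f84a, e1d8410}.
Reachable from b03849a: {b03849a}.
In 8a54030's history but not b03849a's: {2ec8893, 5b78ab9, 5c7ed46, 7f7ec45, 8a54030, a4030e6, bf4f84a, e1d8410} — 8 commits.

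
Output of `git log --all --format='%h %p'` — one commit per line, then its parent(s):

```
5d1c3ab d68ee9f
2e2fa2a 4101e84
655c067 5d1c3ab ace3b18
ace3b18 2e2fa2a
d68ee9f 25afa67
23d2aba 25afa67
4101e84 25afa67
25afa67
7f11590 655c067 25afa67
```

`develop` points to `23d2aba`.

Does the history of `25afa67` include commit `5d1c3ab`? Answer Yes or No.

No

Ancestors of 25afa67: {25afa67}.
5d1c3ab is not in that set, so it is not an ancestor of 25afa67.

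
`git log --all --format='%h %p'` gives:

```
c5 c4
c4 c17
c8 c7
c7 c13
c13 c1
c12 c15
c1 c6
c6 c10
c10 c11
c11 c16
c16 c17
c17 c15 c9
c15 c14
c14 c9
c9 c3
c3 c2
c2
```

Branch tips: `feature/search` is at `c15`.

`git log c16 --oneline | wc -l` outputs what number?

Walking parent pointers from c16: reachable set = {c14, c15, c16, c17, c2, c3, c9}.
That is 7 commits.

7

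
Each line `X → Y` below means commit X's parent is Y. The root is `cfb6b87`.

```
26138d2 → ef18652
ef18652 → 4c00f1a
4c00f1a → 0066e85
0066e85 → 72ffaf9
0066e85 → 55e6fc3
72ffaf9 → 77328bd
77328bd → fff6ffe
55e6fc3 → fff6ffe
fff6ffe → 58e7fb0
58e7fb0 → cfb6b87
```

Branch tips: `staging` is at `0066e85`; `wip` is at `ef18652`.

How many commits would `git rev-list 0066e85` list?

Walking parent pointers from 0066e85: reachable set = {0066e85, 55e6fc3, 58e7fb0, 72ffaf9, 77328bd, cfb6b87, fff6ffe}.
That is 7 commits.

7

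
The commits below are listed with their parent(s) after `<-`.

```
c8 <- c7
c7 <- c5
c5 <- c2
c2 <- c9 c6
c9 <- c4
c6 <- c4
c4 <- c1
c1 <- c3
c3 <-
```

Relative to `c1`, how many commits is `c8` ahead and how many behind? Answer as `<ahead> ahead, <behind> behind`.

Reachable from c8: {c1, c2, c3, c4, c5, c6, c7, c8, c9}.
Reachable from c1: {c1, c3}.
Only in c8's history (ahead): {c2, c4, c5, c6, c7, c8, c9} — 7.
Only in c1's history (behind): {} — 0.

7 ahead, 0 behind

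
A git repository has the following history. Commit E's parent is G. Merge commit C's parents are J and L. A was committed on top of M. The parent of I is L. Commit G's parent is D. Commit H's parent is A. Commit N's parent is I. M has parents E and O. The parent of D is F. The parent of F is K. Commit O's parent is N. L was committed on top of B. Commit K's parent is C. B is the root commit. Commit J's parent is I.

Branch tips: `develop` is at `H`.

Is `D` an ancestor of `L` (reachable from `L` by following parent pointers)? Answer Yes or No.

No

Ancestors of L: {B, L}.
D is not in that set, so it is not an ancestor of L.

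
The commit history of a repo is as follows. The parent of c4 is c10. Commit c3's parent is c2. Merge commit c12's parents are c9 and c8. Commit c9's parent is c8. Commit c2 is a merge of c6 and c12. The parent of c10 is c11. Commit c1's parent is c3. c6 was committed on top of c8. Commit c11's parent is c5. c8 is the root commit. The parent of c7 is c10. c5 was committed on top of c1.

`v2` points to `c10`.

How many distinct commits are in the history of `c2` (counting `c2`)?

Walking parent pointers from c2: reachable set = {c12, c2, c6, c8, c9}.
That is 5 commits.

5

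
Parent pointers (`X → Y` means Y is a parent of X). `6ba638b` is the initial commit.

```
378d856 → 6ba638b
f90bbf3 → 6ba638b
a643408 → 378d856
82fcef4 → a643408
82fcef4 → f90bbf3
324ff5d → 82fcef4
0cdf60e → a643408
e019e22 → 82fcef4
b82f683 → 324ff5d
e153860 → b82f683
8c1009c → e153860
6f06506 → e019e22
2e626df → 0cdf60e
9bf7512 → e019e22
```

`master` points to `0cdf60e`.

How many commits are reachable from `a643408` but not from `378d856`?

Reachable from a643408: {378d856, 6ba638b, a643408}.
Reachable from 378d856: {378d856, 6ba638b}.
In a643408's history but not 378d856's: {a643408} — 1 commit.

1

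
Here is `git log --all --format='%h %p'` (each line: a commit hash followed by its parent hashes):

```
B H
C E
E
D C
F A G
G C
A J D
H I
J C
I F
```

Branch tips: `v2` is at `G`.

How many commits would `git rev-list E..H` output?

8

Reachable from H: {A, C, D, E, F, G, H, I, J}.
Reachable from E: {E}.
In H's history but not E's: {A, C, D, F, G, H, I, J} — 8 commits.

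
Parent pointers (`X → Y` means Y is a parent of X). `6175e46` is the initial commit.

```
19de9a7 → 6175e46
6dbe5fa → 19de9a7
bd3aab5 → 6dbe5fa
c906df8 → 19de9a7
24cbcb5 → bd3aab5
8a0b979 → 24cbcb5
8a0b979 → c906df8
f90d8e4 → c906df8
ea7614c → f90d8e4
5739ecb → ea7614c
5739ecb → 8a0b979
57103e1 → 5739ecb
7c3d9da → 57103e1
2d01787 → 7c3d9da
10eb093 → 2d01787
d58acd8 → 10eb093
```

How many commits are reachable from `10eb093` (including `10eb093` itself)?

Walking parent pointers from 10eb093: reachable set = {10eb093, 19de9a7, 24cbcb5, 2d01787, 57103e1, 5739ecb, 6175e46, 6dbe5fa, 7c3d9da, 8a0b979, bd3aab5, c906df8, ea7614c, f90d8e4}.
That is 14 commits.

14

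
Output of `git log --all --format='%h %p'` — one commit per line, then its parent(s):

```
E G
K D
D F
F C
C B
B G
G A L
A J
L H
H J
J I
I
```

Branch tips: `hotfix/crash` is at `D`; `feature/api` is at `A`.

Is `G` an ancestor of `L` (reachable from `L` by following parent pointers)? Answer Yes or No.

Ancestors of L: {H, I, J, L}.
G is not in that set, so it is not an ancestor of L.

No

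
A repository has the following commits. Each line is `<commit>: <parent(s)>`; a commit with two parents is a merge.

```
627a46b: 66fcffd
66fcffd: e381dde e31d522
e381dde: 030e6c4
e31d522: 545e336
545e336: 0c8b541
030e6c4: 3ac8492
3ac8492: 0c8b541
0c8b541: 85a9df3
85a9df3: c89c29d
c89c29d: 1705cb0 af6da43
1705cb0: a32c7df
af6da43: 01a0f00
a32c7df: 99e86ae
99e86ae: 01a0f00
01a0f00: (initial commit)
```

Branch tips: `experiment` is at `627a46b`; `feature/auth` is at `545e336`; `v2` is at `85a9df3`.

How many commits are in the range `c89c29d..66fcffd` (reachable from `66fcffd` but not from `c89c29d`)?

Reachable from 66fcffd: {01a0f00, 030e6c4, 0c8b541, 1705cb0, 3ac8492, 545e336, 66fcffd, 85a9df3, 99e86ae, a32c7df, af6da43, c89c29d, e31d522, e381dde}.
Reachable from c89c29d: {01a0f00, 1705cb0, 99e86ae, a32c7df, af6da43, c89c29d}.
In 66fcffd's history but not c89c29d's: {030e6c4, 0c8b541, 3ac8492, 545e336, 66fcffd, 85a9df3, e31d522, e381dde} — 8 commits.

8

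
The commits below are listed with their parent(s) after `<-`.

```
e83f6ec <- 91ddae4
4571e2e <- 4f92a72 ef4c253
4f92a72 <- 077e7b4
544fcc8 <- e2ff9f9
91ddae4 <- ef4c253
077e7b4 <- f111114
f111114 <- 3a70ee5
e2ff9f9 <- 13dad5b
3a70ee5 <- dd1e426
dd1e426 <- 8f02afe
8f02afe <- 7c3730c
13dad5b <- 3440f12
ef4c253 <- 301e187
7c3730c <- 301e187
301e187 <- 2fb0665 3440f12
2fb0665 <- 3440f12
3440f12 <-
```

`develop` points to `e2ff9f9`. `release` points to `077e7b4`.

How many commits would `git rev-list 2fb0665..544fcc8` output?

3

Reachable from 544fcc8: {13dad5b, 3440f12, 544fcc8, e2ff9f9}.
Reachable from 2fb0665: {2fb0665, 3440f12}.
In 544fcc8's history but not 2fb0665's: {13dad5b, 544fcc8, e2ff9f9} — 3 commits.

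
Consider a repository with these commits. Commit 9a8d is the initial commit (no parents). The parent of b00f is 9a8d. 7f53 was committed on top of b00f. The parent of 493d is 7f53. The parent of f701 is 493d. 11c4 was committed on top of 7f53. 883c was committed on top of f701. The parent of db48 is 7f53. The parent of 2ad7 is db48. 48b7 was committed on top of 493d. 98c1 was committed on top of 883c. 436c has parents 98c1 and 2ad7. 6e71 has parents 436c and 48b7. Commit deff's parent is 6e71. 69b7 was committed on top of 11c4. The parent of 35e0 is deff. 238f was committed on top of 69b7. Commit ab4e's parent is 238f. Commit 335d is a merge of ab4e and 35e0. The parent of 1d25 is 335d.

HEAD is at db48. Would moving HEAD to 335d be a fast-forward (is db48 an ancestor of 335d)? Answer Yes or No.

A fast-forward from db48 to 335d is possible iff db48 is an ancestor of 335d.
Ancestors of 335d: {11c4, 238f, 2ad7, 335d, 35e0, 436c, 48b7, 493d, 69b7, 6e71, 7f53, 883c, 98c1, 9a8d, ab4e, b00f, db48, deff, f701}.
db48 is among them, so fast-forward is possible.

Yes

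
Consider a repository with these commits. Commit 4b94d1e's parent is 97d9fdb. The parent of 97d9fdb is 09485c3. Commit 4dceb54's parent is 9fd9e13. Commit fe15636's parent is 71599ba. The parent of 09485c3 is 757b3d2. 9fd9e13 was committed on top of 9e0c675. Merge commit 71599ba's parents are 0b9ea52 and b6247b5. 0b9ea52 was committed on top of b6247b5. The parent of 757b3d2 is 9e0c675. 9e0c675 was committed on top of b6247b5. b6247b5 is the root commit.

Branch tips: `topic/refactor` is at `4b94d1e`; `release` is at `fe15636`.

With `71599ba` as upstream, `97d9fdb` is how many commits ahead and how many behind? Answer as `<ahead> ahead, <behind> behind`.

Reachable from 97d9fdb: {09485c3, 757b3d2, 97d9fdb, 9e0c675, b6247b5}.
Reachable from 71599ba: {0b9ea52, 71599ba, b6247b5}.
Only in 97d9fdb's history (ahead): {09485c3, 757b3d2, 97d9fdb, 9e0c675} — 4.
Only in 71599ba's history (behind): {0b9ea52, 71599ba} — 2.

4 ahead, 2 behind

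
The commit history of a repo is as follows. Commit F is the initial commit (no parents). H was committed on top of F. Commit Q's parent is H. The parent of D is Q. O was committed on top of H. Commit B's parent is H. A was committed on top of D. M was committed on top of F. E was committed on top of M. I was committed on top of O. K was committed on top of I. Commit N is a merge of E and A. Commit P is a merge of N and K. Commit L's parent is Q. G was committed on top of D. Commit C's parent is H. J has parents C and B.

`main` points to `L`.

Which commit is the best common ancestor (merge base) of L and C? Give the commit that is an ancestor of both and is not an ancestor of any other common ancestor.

H

Ancestors of L: {F, H, L, Q}.
Ancestors of C: {C, F, H}.
Common ancestors: {F, H}.
Among these, H is not an ancestor of any other common ancestor — it is the merge base.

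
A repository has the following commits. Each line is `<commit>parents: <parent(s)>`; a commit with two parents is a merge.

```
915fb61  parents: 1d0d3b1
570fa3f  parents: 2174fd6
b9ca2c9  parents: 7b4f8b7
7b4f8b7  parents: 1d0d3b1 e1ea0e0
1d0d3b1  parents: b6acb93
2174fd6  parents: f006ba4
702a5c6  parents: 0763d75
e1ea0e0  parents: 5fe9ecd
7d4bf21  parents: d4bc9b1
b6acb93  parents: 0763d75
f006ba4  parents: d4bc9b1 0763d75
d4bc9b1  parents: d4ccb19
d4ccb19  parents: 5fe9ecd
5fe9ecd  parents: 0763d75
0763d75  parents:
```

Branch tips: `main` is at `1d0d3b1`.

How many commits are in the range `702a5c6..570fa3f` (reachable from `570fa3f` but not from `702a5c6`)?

Reachable from 570fa3f: {0763d75, 2174fd6, 570fa3f, 5fe9ecd, d4bc9b1, d4ccb19, f006ba4}.
Reachable from 702a5c6: {0763d75, 702a5c6}.
In 570fa3f's history but not 702a5c6's: {2174fd6, 570fa3f, 5fe9ecd, d4bc9b1, d4ccb19, f006ba4} — 6 commits.

6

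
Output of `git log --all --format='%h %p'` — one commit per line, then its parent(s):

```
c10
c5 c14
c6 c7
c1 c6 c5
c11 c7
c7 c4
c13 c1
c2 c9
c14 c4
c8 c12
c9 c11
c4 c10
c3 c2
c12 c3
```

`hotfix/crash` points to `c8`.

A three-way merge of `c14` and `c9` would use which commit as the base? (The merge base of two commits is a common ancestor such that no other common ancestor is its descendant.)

Ancestors of c14: {c10, c14, c4}.
Ancestors of c9: {c10, c11, c4, c7, c9}.
Common ancestors: {c10, c4}.
Among these, c4 is not an ancestor of any other common ancestor — it is the merge base.

c4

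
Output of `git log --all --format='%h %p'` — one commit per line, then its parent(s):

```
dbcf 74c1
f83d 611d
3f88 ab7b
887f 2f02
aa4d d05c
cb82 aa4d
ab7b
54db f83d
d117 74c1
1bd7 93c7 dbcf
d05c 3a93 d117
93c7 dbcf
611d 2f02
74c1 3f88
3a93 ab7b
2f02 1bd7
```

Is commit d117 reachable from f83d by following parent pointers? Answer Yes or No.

Ancestors of f83d: {1bd7, 2f02, 3f88, 611d, 74c1, 93c7, ab7b, dbcf, f83d}.
d117 is not in that set, so it is not an ancestor of f83d.

No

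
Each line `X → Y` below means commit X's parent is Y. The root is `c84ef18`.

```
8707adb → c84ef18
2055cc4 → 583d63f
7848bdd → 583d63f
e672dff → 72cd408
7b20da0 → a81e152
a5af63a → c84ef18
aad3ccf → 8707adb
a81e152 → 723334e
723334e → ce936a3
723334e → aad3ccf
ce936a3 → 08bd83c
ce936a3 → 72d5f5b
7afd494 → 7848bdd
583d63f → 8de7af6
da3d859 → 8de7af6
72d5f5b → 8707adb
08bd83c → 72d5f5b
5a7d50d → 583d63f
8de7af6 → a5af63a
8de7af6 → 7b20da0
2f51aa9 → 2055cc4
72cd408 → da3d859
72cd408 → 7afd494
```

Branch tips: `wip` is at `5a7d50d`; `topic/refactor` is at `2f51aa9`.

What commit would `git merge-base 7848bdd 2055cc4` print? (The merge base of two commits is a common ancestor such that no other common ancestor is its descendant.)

583d63f

Ancestors of 7848bdd: {08bd83c, 583d63f, 723334e, 72d5f5b, 7848bdd, 7b20da0, 8707adb, 8de7af6, a5af63a, a81e152, aad3ccf, c84ef18, ce936a3}.
Ancestors of 2055cc4: {08bd83c, 2055cc4, 583d63f, 723334e, 72d5f5b, 7b20da0, 8707adb, 8de7af6, a5af63a, a81e152, aad3ccf, c84ef18, ce936a3}.
Common ancestors: {08bd83c, 583d63f, 723334e, 72d5f5b, 7b20da0, 8707adb, 8de7af6, a5af63a, a81e152, aad3ccf, c84ef18, ce936a3}.
Among these, 583d63f is not an ancestor of any other common ancestor — it is the merge base.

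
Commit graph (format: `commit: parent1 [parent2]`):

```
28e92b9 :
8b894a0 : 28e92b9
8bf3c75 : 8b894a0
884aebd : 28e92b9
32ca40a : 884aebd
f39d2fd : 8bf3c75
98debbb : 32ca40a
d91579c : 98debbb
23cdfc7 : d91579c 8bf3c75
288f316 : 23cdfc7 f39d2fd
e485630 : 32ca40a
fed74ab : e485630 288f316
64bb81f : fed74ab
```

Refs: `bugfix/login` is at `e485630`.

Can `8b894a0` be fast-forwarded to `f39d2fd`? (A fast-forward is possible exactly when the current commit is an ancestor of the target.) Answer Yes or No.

A fast-forward from 8b894a0 to f39d2fd is possible iff 8b894a0 is an ancestor of f39d2fd.
Ancestors of f39d2fd: {28e92b9, 8b894a0, 8bf3c75, f39d2fd}.
8b894a0 is among them, so fast-forward is possible.

Yes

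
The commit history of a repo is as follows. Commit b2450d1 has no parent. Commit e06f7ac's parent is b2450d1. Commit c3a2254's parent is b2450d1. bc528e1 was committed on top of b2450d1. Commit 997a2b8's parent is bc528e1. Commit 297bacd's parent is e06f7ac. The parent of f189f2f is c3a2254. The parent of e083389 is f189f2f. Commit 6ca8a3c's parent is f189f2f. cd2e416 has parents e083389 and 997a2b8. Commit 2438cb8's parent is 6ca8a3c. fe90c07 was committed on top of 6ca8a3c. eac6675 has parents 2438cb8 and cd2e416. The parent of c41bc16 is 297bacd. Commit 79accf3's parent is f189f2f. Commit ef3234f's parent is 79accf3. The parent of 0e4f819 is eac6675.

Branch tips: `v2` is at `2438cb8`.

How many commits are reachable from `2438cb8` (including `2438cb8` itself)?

5

Walking parent pointers from 2438cb8: reachable set = {2438cb8, 6ca8a3c, b2450d1, c3a2254, f189f2f}.
That is 5 commits.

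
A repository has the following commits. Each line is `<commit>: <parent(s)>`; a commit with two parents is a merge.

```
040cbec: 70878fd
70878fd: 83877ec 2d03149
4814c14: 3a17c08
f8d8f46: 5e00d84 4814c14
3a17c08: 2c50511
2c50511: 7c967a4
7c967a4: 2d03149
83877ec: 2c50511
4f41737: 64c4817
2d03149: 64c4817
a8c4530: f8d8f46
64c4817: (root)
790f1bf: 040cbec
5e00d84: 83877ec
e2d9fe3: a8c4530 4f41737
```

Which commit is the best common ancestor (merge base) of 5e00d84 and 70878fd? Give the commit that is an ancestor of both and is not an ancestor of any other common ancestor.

83877ec

Ancestors of 5e00d84: {2c50511, 2d03149, 5e00d84, 64c4817, 7c967a4, 83877ec}.
Ancestors of 70878fd: {2c50511, 2d03149, 64c4817, 70878fd, 7c967a4, 83877ec}.
Common ancestors: {2c50511, 2d03149, 64c4817, 7c967a4, 83877ec}.
Among these, 83877ec is not an ancestor of any other common ancestor — it is the merge base.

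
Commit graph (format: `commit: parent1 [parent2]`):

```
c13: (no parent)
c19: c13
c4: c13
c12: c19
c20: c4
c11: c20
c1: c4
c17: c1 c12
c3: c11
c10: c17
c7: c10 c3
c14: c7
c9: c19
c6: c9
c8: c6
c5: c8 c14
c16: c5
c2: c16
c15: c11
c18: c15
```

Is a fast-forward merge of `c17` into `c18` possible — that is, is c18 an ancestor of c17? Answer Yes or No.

No

A fast-forward from c18 to c17 is possible iff c18 is an ancestor of c17.
Ancestors of c17: {c1, c12, c13, c17, c19, c4}.
c18 is not among them, so fast-forward is not possible.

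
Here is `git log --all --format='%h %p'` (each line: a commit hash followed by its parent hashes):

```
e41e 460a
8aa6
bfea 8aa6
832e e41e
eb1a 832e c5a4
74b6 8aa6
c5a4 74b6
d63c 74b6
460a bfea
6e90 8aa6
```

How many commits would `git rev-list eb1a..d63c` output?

1

Reachable from d63c: {74b6, 8aa6, d63c}.
Reachable from eb1a: {460a, 74b6, 832e, 8aa6, bfea, c5a4, e41e, eb1a}.
In d63c's history but not eb1a's: {d63c} — 1 commit.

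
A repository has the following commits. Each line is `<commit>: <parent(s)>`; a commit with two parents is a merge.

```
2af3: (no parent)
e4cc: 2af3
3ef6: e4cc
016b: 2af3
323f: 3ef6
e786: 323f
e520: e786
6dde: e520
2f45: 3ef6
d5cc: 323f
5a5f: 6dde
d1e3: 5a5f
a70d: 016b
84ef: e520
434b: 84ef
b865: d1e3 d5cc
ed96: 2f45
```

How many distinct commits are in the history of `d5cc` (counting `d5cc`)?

5

Walking parent pointers from d5cc: reachable set = {2af3, 323f, 3ef6, d5cc, e4cc}.
That is 5 commits.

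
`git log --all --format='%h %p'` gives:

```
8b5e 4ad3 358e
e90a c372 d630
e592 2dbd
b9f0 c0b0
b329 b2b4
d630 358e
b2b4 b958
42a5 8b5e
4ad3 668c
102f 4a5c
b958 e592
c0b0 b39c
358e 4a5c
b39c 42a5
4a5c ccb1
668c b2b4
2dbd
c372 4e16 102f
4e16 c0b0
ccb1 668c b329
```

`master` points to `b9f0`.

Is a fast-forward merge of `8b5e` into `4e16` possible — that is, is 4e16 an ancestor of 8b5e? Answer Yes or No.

A fast-forward from 4e16 to 8b5e is possible iff 4e16 is an ancestor of 8b5e.
Ancestors of 8b5e: {2dbd, 358e, 4a5c, 4ad3, 668c, 8b5e, b2b4, b329, b958, ccb1, e592}.
4e16 is not among them, so fast-forward is not possible.

No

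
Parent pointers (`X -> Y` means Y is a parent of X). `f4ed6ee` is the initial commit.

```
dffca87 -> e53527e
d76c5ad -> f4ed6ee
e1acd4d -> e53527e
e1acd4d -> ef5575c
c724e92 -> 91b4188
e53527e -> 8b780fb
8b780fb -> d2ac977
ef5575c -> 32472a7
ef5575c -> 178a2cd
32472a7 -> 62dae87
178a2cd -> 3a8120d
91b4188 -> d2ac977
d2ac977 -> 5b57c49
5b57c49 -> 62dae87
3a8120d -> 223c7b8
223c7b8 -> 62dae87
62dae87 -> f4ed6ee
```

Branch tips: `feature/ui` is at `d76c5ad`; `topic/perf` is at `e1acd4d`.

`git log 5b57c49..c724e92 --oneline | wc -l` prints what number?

Reachable from c724e92: {5b57c49, 62dae87, 91b4188, c724e92, d2ac977, f4ed6ee}.
Reachable from 5b57c49: {5b57c49, 62dae87, f4ed6ee}.
In c724e92's history but not 5b57c49's: {91b4188, c724e92, d2ac977} — 3 commits.

3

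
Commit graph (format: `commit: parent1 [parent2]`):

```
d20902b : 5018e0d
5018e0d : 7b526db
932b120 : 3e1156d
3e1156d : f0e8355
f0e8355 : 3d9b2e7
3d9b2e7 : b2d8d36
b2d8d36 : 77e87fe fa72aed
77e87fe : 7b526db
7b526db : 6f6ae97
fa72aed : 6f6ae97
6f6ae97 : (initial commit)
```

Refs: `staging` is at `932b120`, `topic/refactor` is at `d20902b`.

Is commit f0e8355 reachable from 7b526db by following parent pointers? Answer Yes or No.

Ancestors of 7b526db: {6f6ae97, 7b526db}.
f0e8355 is not in that set, so it is not an ancestor of 7b526db.

No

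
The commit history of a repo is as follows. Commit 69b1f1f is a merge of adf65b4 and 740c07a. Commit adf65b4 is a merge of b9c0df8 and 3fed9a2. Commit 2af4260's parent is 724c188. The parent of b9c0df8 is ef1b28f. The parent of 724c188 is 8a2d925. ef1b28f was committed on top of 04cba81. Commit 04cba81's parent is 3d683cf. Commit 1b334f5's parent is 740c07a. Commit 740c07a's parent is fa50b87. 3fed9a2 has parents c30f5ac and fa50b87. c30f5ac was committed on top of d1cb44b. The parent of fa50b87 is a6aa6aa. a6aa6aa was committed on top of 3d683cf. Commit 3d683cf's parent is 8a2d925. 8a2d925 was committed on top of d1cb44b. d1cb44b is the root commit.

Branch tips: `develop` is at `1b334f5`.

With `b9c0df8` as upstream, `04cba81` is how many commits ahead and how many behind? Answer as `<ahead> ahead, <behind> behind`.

Reachable from 04cba81: {04cba81, 3d683cf, 8a2d925, d1cb44b}.
Reachable from b9c0df8: {04cba81, 3d683cf, 8a2d925, b9c0df8, d1cb44b, ef1b28f}.
Only in 04cba81's history (ahead): {} — 0.
Only in b9c0df8's history (behind): {b9c0df8, ef1b28f} — 2.

0 ahead, 2 behind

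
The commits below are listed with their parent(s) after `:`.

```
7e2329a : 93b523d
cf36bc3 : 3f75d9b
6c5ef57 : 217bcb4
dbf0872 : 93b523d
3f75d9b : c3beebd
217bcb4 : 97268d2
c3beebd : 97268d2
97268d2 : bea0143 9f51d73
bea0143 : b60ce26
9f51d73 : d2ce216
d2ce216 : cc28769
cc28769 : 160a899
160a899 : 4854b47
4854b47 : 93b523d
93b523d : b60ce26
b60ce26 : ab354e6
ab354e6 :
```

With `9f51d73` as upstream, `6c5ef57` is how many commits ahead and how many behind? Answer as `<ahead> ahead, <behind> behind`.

Reachable from 6c5ef57: {160a899, 217bcb4, 4854b47, 6c5ef57, 93b523d, 97268d2, 9f51d73, ab354e6, b60ce26, bea0143, cc28769, d2ce216}.
Reachable from 9f51d73: {160a899, 4854b47, 93b523d, 9f51d73, ab354e6, b60ce26, cc28769, d2ce216}.
Only in 6c5ef57's history (ahead): {217bcb4, 6c5ef57, 97268d2, bea0143} — 4.
Only in 9f51d73's history (behind): {} — 0.

4 ahead, 0 behind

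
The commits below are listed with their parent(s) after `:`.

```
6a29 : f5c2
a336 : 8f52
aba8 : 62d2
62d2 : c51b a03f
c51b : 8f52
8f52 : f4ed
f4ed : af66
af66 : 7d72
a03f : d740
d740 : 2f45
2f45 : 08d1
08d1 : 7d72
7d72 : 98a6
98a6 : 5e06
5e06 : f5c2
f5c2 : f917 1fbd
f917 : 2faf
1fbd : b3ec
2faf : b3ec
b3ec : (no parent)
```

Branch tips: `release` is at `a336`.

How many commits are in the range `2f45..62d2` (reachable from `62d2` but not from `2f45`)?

7

Reachable from 62d2: {08d1, 1fbd, 2f45, 2faf, 5e06, 62d2, 7d72, 8f52, 98a6, a03f, af66, b3ec, c51b, d740, f4ed, f5c2, f917}.
Reachable from 2f45: {08d1, 1fbd, 2f45, 2faf, 5e06, 7d72, 98a6, b3ec, f5c2, f917}.
In 62d2's history but not 2f45's: {62d2, 8f52, a03f, af66, c51b, d740, f4ed} — 7 commits.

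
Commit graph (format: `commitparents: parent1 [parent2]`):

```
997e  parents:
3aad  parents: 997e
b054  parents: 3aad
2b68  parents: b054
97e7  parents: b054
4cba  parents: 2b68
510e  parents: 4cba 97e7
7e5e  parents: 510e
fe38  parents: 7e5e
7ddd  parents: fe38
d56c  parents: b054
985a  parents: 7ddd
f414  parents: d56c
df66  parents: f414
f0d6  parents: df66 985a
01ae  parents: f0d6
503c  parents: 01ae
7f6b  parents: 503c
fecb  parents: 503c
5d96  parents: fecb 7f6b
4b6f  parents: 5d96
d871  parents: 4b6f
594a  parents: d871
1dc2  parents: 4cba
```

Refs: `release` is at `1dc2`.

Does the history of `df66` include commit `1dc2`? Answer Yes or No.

Ancestors of df66: {3aad, 997e, b054, d56c, df66, f414}.
1dc2 is not in that set, so it is not an ancestor of df66.

No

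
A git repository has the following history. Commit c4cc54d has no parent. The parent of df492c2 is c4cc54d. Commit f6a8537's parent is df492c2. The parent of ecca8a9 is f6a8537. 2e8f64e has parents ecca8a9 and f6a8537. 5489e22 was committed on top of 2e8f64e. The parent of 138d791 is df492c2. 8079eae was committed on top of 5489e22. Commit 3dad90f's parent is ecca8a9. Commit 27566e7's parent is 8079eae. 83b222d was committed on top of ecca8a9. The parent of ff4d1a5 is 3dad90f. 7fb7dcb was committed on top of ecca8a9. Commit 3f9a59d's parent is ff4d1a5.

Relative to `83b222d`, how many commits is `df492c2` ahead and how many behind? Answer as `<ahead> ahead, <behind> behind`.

0 ahead, 3 behind

Reachable from df492c2: {c4cc54d, df492c2}.
Reachable from 83b222d: {83b222d, c4cc54d, df492c2, ecca8a9, f6a8537}.
Only in df492c2's history (ahead): {} — 0.
Only in 83b222d's history (behind): {83b222d, ecca8a9, f6a8537} — 3.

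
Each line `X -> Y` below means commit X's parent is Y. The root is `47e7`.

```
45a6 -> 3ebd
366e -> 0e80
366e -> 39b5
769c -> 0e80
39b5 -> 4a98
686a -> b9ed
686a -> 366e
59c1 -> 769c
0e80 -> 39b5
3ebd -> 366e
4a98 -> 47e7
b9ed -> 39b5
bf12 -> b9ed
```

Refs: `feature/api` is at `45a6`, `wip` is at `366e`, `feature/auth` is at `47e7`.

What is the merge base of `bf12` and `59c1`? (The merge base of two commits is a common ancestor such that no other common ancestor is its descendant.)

39b5

Ancestors of bf12: {39b5, 47e7, 4a98, b9ed, bf12}.
Ancestors of 59c1: {0e80, 39b5, 47e7, 4a98, 59c1, 769c}.
Common ancestors: {39b5, 47e7, 4a98}.
Among these, 39b5 is not an ancestor of any other common ancestor — it is the merge base.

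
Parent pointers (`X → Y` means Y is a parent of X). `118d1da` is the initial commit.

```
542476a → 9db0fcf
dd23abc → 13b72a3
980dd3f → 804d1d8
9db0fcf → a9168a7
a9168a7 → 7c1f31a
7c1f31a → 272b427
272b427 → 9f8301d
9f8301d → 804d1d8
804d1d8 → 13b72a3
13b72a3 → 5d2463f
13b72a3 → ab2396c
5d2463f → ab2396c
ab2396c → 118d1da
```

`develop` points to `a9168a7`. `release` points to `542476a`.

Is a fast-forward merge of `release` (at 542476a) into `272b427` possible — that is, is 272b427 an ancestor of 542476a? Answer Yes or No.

Yes

A fast-forward from 272b427 to 542476a is possible iff 272b427 is an ancestor of 542476a.
Ancestors of 542476a: {118d1da, 13b72a3, 272b427, 542476a, 5d2463f, 7c1f31a, 804d1d8, 9db0fcf, 9f8301d, a9168a7, ab2396c}.
272b427 is among them, so fast-forward is possible.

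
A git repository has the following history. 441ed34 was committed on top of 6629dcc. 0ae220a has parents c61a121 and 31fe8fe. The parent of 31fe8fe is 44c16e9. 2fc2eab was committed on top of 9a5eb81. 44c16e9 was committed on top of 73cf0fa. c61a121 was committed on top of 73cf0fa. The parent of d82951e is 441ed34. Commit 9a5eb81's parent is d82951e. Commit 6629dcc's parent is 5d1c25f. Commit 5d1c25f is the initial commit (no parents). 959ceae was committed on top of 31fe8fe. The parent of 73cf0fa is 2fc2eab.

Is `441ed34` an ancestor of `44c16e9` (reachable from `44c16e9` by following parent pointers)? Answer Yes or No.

Ancestors of 44c16e9 (commits reachable by following parents): {2fc2eab, 441ed34, 44c16e9, 5d1c25f, 6629dcc, 73cf0fa, 9a5eb81, d82951e}.
441ed34 is in that set, so it is an ancestor of 44c16e9.

Yes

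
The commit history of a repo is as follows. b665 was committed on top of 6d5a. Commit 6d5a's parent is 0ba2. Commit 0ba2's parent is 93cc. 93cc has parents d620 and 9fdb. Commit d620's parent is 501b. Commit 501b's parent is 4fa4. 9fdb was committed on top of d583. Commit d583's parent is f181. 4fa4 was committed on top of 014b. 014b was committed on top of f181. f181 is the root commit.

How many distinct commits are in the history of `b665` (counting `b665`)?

Walking parent pointers from b665: reachable set = {014b, 0ba2, 4fa4, 501b, 6d5a, 93cc, 9fdb, b665, d583, d620, f181}.
That is 11 commits.

11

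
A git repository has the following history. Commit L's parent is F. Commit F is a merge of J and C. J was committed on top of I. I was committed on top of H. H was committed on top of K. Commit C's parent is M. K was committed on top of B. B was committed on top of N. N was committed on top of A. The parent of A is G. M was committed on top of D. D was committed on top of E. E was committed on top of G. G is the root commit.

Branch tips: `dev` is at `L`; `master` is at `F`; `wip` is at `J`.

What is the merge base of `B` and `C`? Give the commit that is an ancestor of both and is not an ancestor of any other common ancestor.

G

Ancestors of B: {A, B, G, N}.
Ancestors of C: {C, D, E, G, M}.
Common ancestors: {G}.
The only common ancestor is G, so it is the merge base.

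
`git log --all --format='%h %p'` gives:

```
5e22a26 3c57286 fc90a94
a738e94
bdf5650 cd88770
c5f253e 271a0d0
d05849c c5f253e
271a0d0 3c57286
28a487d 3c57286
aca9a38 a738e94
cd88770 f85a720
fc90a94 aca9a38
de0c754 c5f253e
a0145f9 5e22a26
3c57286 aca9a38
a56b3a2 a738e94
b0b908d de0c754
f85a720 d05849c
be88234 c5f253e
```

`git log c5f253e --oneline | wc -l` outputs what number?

5

Walking parent pointers from c5f253e: reachable set = {271a0d0, 3c57286, a738e94, aca9a38, c5f253e}.
That is 5 commits.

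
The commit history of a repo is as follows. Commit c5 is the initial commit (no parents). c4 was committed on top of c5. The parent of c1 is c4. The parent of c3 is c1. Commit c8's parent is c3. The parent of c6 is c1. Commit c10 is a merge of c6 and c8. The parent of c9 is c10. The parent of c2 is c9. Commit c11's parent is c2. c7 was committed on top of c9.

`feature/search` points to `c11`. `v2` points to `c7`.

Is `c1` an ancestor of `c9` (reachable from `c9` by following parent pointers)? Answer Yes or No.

Yes

Ancestors of c9 (commits reachable by following parents): {c1, c10, c3, c4, c5, c6, c8, c9}.
c1 is in that set, so it is an ancestor of c9.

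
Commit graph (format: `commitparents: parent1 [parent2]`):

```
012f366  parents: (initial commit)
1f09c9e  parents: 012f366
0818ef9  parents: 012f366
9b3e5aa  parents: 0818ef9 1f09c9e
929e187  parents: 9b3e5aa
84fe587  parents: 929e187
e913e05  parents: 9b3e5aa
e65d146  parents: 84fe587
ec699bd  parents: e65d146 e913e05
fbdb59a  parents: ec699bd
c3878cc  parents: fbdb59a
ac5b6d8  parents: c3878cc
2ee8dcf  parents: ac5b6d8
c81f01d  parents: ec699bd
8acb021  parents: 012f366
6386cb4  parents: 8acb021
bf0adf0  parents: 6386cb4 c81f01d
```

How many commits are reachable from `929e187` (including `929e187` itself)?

Walking parent pointers from 929e187: reachable set = {012f366, 0818ef9, 1f09c9e, 929e187, 9b3e5aa}.
That is 5 commits.

5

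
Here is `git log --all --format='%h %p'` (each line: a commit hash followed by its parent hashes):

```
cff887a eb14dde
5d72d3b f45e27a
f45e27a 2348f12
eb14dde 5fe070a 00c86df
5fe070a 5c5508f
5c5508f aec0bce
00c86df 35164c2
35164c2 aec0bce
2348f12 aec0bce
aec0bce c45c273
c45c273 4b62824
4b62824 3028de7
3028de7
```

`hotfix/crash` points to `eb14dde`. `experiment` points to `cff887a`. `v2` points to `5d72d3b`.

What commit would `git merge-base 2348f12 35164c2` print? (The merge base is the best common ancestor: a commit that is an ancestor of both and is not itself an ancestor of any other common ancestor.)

aec0bce

Ancestors of 2348f12: {2348f12, 3028de7, 4b62824, aec0bce, c45c273}.
Ancestors of 35164c2: {3028de7, 35164c2, 4b62824, aec0bce, c45c273}.
Common ancestors: {3028de7, 4b62824, aec0bce, c45c273}.
Among these, aec0bce is not an ancestor of any other common ancestor — it is the merge base.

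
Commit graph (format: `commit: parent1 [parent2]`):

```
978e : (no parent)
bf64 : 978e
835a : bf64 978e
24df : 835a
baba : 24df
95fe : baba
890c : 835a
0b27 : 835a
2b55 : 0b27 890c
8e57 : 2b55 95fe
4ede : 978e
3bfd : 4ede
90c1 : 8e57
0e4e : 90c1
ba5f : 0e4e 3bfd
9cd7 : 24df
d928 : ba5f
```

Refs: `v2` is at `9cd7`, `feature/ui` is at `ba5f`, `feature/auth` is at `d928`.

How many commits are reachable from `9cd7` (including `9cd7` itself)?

Walking parent pointers from 9cd7: reachable set = {24df, 835a, 978e, 9cd7, bf64}.
That is 5 commits.

5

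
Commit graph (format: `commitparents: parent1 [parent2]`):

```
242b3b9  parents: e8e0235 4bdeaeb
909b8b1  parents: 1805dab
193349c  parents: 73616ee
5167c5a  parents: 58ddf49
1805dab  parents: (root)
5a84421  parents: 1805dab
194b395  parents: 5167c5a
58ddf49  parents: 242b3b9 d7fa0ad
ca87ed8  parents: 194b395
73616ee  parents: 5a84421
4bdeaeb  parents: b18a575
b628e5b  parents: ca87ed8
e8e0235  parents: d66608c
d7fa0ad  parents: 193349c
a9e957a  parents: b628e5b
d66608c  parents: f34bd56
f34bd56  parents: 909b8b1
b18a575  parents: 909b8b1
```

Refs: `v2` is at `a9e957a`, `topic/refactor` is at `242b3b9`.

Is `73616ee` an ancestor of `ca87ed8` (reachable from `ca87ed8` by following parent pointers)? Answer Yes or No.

Yes

Ancestors of ca87ed8 (commits reachable by following parents): {1805dab, 193349c, 194b395, 242b3b9, 4bdeaeb, 5167c5a, 58ddf49, 5a84421, 73616ee, 909b8b1, b18a575, ca87ed8, d66608c, d7fa0ad, e8e0235, f34bd56}.
73616ee is in that set, so it is an ancestor of ca87ed8.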